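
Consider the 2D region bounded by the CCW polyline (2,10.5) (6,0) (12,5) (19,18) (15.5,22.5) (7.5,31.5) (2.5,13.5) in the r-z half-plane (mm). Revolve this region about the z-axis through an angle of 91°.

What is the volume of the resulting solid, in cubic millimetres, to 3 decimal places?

Volume = 4362.492 mm³

Profile (r,z), 7 vertices: (2,10.5) (6,0) (12,5) (19,18) (15.5,22.5) (7.5,31.5) (2.5,13.5)
edge 0: (2,10.5)→(6,0)  cross = 2·0 − 6·10.5 = -63.0000; (r_i+r_j)·cross = 8·-63.0000 = -504.0000
edge 1: (6,0)→(12,5)  cross = 6·5 − 12·0 = 30.0000; (r_i+r_j)·cross = 18·30.0000 = 540.0000
edge 2: (12,5)→(19,18)  cross = 12·18 − 19·5 = 121.0000; (r_i+r_j)·cross = 31·121.0000 = 3751.0000
edge 3: (19,18)→(15.5,22.5)  cross = 19·22.5 − 15.5·18 = 148.5000; (r_i+r_j)·cross = 34.5·148.5000 = 5123.2500
edge 4: (15.5,22.5)→(7.5,31.5)  cross = 15.5·31.5 − 7.5·22.5 = 319.5000; (r_i+r_j)·cross = 23·319.5000 = 7348.5000
edge 5: (7.5,31.5)→(2.5,13.5)  cross = 7.5·13.5 − 2.5·31.5 = 22.5000; (r_i+r_j)·cross = 10·22.5000 = 225.0000
edge 6: (2.5,13.5)→(2,10.5)  cross = 2.5·10.5 − 2·13.5 = -0.7500; (r_i+r_j)·cross = 4.5·-0.7500 = -3.3750
Σcross = 577.7500 → A = |Σcross|/2 = 288.8750 mm²
Σ(r_i+r_j)·cross = 16480.3750 → first moment M = |Σ|/6 = 2746.7292
R_c = M/A = 2746.7292/288.8750 = 9.5084 mm
θ = 91° = 1.588250 rad
V = θ·R_c·A = 1.588250·9.5084·288.8750 = 4362.492 mm³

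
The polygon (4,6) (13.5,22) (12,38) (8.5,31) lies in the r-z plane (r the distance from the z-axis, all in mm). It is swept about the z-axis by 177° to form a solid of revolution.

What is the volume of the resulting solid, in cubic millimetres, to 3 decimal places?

Volume = 3379.621 mm³

Profile (r,z), 4 vertices: (4,6) (13.5,22) (12,38) (8.5,31)
edge 0: (4,6)→(13.5,22)  cross = 4·22 − 13.5·6 = 7.0000; (r_i+r_j)·cross = 17.5·7.0000 = 122.5000
edge 1: (13.5,22)→(12,38)  cross = 13.5·38 − 12·22 = 249.0000; (r_i+r_j)·cross = 25.5·249.0000 = 6349.5000
edge 2: (12,38)→(8.5,31)  cross = 12·31 − 8.5·38 = 49.0000; (r_i+r_j)·cross = 20.5·49.0000 = 1004.5000
edge 3: (8.5,31)→(4,6)  cross = 8.5·6 − 4·31 = -73.0000; (r_i+r_j)·cross = 12.5·-73.0000 = -912.5000
Σcross = 232.0000 → A = |Σcross|/2 = 116.0000 mm²
Σ(r_i+r_j)·cross = 6564.0000 → first moment M = |Σ|/6 = 1094.0000
R_c = M/A = 1094.0000/116.0000 = 9.4310 mm
θ = 177° = 3.089233 rad
V = θ·R_c·A = 3.089233·9.4310·116.0000 = 3379.621 mm³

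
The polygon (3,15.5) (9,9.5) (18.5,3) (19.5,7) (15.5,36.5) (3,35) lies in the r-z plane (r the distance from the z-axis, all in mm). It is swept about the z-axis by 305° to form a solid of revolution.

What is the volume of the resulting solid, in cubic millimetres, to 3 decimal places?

Volume = 23110.575 mm³

Profile (r,z), 6 vertices: (3,15.5) (9,9.5) (18.5,3) (19.5,7) (15.5,36.5) (3,35)
edge 0: (3,15.5)→(9,9.5)  cross = 3·9.5 − 9·15.5 = -111.0000; (r_i+r_j)·cross = 12·-111.0000 = -1332.0000
edge 1: (9,9.5)→(18.5,3)  cross = 9·3 − 18.5·9.5 = -148.7500; (r_i+r_j)·cross = 27.5·-148.7500 = -4090.6250
edge 2: (18.5,3)→(19.5,7)  cross = 18.5·7 − 19.5·3 = 71.0000; (r_i+r_j)·cross = 38·71.0000 = 2698.0000
edge 3: (19.5,7)→(15.5,36.5)  cross = 19.5·36.5 − 15.5·7 = 603.2500; (r_i+r_j)·cross = 35·603.2500 = 21113.7500
edge 4: (15.5,36.5)→(3,35)  cross = 15.5·35 − 3·36.5 = 433.0000; (r_i+r_j)·cross = 18.5·433.0000 = 8010.5000
edge 5: (3,35)→(3,15.5)  cross = 3·15.5 − 3·35 = -58.5000; (r_i+r_j)·cross = 6·-58.5000 = -351.0000
Σcross = 789.0000 → A = |Σcross|/2 = 394.5000 mm²
Σ(r_i+r_j)·cross = 26048.6250 → first moment M = |Σ|/6 = 4341.4375
R_c = M/A = 4341.4375/394.5000 = 11.0049 mm
θ = 305° = 5.323254 rad
V = θ·R_c·A = 5.323254·11.0049·394.5000 = 23110.575 mm³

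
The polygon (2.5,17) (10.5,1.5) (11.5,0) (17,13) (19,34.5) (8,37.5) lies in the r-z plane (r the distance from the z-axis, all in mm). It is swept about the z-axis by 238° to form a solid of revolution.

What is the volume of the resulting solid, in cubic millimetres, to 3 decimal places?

Profile (r,z), 6 vertices: (2.5,17) (10.5,1.5) (11.5,0) (17,13) (19,34.5) (8,37.5)
edge 0: (2.5,17)→(10.5,1.5)  cross = 2.5·1.5 − 10.5·17 = -174.7500; (r_i+r_j)·cross = 13·-174.7500 = -2271.7500
edge 1: (10.5,1.5)→(11.5,0)  cross = 10.5·0 − 11.5·1.5 = -17.2500; (r_i+r_j)·cross = 22·-17.2500 = -379.5000
edge 2: (11.5,0)→(17,13)  cross = 11.5·13 − 17·0 = 149.5000; (r_i+r_j)·cross = 28.5·149.5000 = 4260.7500
edge 3: (17,13)→(19,34.5)  cross = 17·34.5 − 19·13 = 339.5000; (r_i+r_j)·cross = 36·339.5000 = 12222.0000
edge 4: (19,34.5)→(8,37.5)  cross = 19·37.5 − 8·34.5 = 436.5000; (r_i+r_j)·cross = 27·436.5000 = 11785.5000
edge 5: (8,37.5)→(2.5,17)  cross = 8·17 − 2.5·37.5 = 42.2500; (r_i+r_j)·cross = 10.5·42.2500 = 443.6250
Σcross = 775.7500 → A = |Σcross|/2 = 387.8750 mm²
Σ(r_i+r_j)·cross = 26060.6250 → first moment M = |Σ|/6 = 4343.4375
R_c = M/A = 4343.4375/387.8750 = 11.1980 mm
θ = 238° = 4.153884 rad
V = θ·R_c·A = 4.153884·11.1980·387.8750 = 18042.134 mm³

Volume = 18042.134 mm³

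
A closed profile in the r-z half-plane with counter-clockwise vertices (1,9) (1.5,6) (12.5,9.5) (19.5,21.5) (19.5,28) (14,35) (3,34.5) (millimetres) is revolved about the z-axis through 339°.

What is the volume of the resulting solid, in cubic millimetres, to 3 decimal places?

Volume = 22556.057 mm³

Profile (r,z), 7 vertices: (1,9) (1.5,6) (12.5,9.5) (19.5,21.5) (19.5,28) (14,35) (3,34.5)
edge 0: (1,9)→(1.5,6)  cross = 1·6 − 1.5·9 = -7.5000; (r_i+r_j)·cross = 2.5·-7.5000 = -18.7500
edge 1: (1.5,6)→(12.5,9.5)  cross = 1.5·9.5 − 12.5·6 = -60.7500; (r_i+r_j)·cross = 14·-60.7500 = -850.5000
edge 2: (12.5,9.5)→(19.5,21.5)  cross = 12.5·21.5 − 19.5·9.5 = 83.5000; (r_i+r_j)·cross = 32·83.5000 = 2672.0000
edge 3: (19.5,21.5)→(19.5,28)  cross = 19.5·28 − 19.5·21.5 = 126.7500; (r_i+r_j)·cross = 39·126.7500 = 4943.2500
edge 4: (19.5,28)→(14,35)  cross = 19.5·35 − 14·28 = 290.5000; (r_i+r_j)·cross = 33.5·290.5000 = 9731.7500
edge 5: (14,35)→(3,34.5)  cross = 14·34.5 − 3·35 = 378.0000; (r_i+r_j)·cross = 17·378.0000 = 6426.0000
edge 6: (3,34.5)→(1,9)  cross = 3·9 − 1·34.5 = -7.5000; (r_i+r_j)·cross = 4·-7.5000 = -30.0000
Σcross = 803.0000 → A = |Σcross|/2 = 401.5000 mm²
Σ(r_i+r_j)·cross = 22873.7500 → first moment M = |Σ|/6 = 3812.2917
R_c = M/A = 3812.2917/401.5000 = 9.4951 mm
θ = 339° = 5.916666 rad
V = θ·R_c·A = 5.916666·9.4951·401.5000 = 22556.057 mm³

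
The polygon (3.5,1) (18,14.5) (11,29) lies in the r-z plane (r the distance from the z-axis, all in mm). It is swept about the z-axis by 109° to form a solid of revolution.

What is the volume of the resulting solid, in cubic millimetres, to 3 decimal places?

Volume = 3140.362 mm³

Profile (r,z), 3 vertices: (3.5,1) (18,14.5) (11,29)
edge 0: (3.5,1)→(18,14.5)  cross = 3.5·14.5 − 18·1 = 32.7500; (r_i+r_j)·cross = 21.5·32.7500 = 704.1250
edge 1: (18,14.5)→(11,29)  cross = 18·29 − 11·14.5 = 362.5000; (r_i+r_j)·cross = 29·362.5000 = 10512.5000
edge 2: (11,29)→(3.5,1)  cross = 11·1 − 3.5·29 = -90.5000; (r_i+r_j)·cross = 14.5·-90.5000 = -1312.2500
Σcross = 304.7500 → A = |Σcross|/2 = 152.3750 mm²
Σ(r_i+r_j)·cross = 9904.3750 → first moment M = |Σ|/6 = 1650.7292
R_c = M/A = 1650.7292/152.3750 = 10.8333 mm
θ = 109° = 1.902409 rad
V = θ·R_c·A = 1.902409·10.8333·152.3750 = 3140.362 mm³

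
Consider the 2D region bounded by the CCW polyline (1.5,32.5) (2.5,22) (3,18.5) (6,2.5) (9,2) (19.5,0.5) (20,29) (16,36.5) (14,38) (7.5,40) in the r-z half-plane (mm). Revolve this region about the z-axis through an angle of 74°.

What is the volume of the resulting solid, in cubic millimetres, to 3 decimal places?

Profile (r,z), 10 vertices: (1.5,32.5) (2.5,22) (3,18.5) (6,2.5) (9,2) (19.5,0.5) (20,29) (16,36.5) (14,38) (7.5,40)
edge 0: (1.5,32.5)→(2.5,22)  cross = 1.5·22 − 2.5·32.5 = -48.2500; (r_i+r_j)·cross = 4·-48.2500 = -193.0000
edge 1: (2.5,22)→(3,18.5)  cross = 2.5·18.5 − 3·22 = -19.7500; (r_i+r_j)·cross = 5.5·-19.7500 = -108.6250
edge 2: (3,18.5)→(6,2.5)  cross = 3·2.5 − 6·18.5 = -103.5000; (r_i+r_j)·cross = 9·-103.5000 = -931.5000
edge 3: (6,2.5)→(9,2)  cross = 6·2 − 9·2.5 = -10.5000; (r_i+r_j)·cross = 15·-10.5000 = -157.5000
edge 4: (9,2)→(19.5,0.5)  cross = 9·0.5 − 19.5·2 = -34.5000; (r_i+r_j)·cross = 28.5·-34.5000 = -983.2500
edge 5: (19.5,0.5)→(20,29)  cross = 19.5·29 − 20·0.5 = 555.5000; (r_i+r_j)·cross = 39.5·555.5000 = 21942.2500
edge 6: (20,29)→(16,36.5)  cross = 20·36.5 − 16·29 = 266.0000; (r_i+r_j)·cross = 36·266.0000 = 9576.0000
edge 7: (16,36.5)→(14,38)  cross = 16·38 − 14·36.5 = 97.0000; (r_i+r_j)·cross = 30·97.0000 = 2910.0000
edge 8: (14,38)→(7.5,40)  cross = 14·40 − 7.5·38 = 275.0000; (r_i+r_j)·cross = 21.5·275.0000 = 5912.5000
edge 9: (7.5,40)→(1.5,32.5)  cross = 7.5·32.5 − 1.5·40 = 183.7500; (r_i+r_j)·cross = 9·183.7500 = 1653.7500
Σcross = 1160.7500 → A = |Σcross|/2 = 580.3750 mm²
Σ(r_i+r_j)·cross = 39620.6250 → first moment M = |Σ|/6 = 6603.4375
R_c = M/A = 6603.4375/580.3750 = 11.3779 mm
θ = 74° = 1.291544 rad
V = θ·R_c·A = 1.291544·11.3779·580.3750 = 8528.628 mm³

Volume = 8528.628 mm³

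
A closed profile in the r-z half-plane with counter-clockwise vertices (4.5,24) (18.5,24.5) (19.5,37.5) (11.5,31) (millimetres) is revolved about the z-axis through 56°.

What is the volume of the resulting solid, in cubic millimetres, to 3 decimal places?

Profile (r,z), 4 vertices: (4.5,24) (18.5,24.5) (19.5,37.5) (11.5,31)
edge 0: (4.5,24)→(18.5,24.5)  cross = 4.5·24.5 − 18.5·24 = -333.7500; (r_i+r_j)·cross = 23·-333.7500 = -7676.2500
edge 1: (18.5,24.5)→(19.5,37.5)  cross = 18.5·37.5 − 19.5·24.5 = 216.0000; (r_i+r_j)·cross = 38·216.0000 = 8208.0000
edge 2: (19.5,37.5)→(11.5,31)  cross = 19.5·31 − 11.5·37.5 = 173.2500; (r_i+r_j)·cross = 31·173.2500 = 5370.7500
edge 3: (11.5,31)→(4.5,24)  cross = 11.5·24 − 4.5·31 = 136.5000; (r_i+r_j)·cross = 16·136.5000 = 2184.0000
Σcross = 192.0000 → A = |Σcross|/2 = 96.0000 mm²
Σ(r_i+r_j)·cross = 8086.5000 → first moment M = |Σ|/6 = 1347.7500
R_c = M/A = 1347.7500/96.0000 = 14.0391 mm
θ = 56° = 0.977384 rad
V = θ·R_c·A = 0.977384·14.0391·96.0000 = 1317.270 mm³

Volume = 1317.270 mm³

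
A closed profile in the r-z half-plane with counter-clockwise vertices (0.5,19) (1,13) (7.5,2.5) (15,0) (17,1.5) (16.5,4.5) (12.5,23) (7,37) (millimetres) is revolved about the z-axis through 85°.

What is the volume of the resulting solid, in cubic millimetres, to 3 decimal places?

Profile (r,z), 8 vertices: (0.5,19) (1,13) (7.5,2.5) (15,0) (17,1.5) (16.5,4.5) (12.5,23) (7,37)
edge 0: (0.5,19)→(1,13)  cross = 0.5·13 − 1·19 = -12.5000; (r_i+r_j)·cross = 1.5·-12.5000 = -18.7500
edge 1: (1,13)→(7.5,2.5)  cross = 1·2.5 − 7.5·13 = -95.0000; (r_i+r_j)·cross = 8.5·-95.0000 = -807.5000
edge 2: (7.5,2.5)→(15,0)  cross = 7.5·0 − 15·2.5 = -37.5000; (r_i+r_j)·cross = 22.5·-37.5000 = -843.7500
edge 3: (15,0)→(17,1.5)  cross = 15·1.5 − 17·0 = 22.5000; (r_i+r_j)·cross = 32·22.5000 = 720.0000
edge 4: (17,1.5)→(16.5,4.5)  cross = 17·4.5 − 16.5·1.5 = 51.7500; (r_i+r_j)·cross = 33.5·51.7500 = 1733.6250
edge 5: (16.5,4.5)→(12.5,23)  cross = 16.5·23 − 12.5·4.5 = 323.2500; (r_i+r_j)·cross = 29·323.2500 = 9374.2500
edge 6: (12.5,23)→(7,37)  cross = 12.5·37 − 7·23 = 301.5000; (r_i+r_j)·cross = 19.5·301.5000 = 5879.2500
edge 7: (7,37)→(0.5,19)  cross = 7·19 − 0.5·37 = 114.5000; (r_i+r_j)·cross = 7.5·114.5000 = 858.7500
Σcross = 668.5000 → A = |Σcross|/2 = 334.2500 mm²
Σ(r_i+r_j)·cross = 16895.8750 → first moment M = |Σ|/6 = 2815.9792
R_c = M/A = 2815.9792/334.2500 = 8.4248 mm
θ = 85° = 1.483530 rad
V = θ·R_c·A = 1.483530·8.4248·334.2500 = 4177.589 mm³

Volume = 4177.589 mm³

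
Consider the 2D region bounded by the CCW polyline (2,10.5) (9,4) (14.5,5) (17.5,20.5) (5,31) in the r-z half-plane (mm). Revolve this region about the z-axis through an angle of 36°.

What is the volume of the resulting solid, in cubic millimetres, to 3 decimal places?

Volume = 1601.008 mm³

Profile (r,z), 5 vertices: (2,10.5) (9,4) (14.5,5) (17.5,20.5) (5,31)
edge 0: (2,10.5)→(9,4)  cross = 2·4 − 9·10.5 = -86.5000; (r_i+r_j)·cross = 11·-86.5000 = -951.5000
edge 1: (9,4)→(14.5,5)  cross = 9·5 − 14.5·4 = -13.0000; (r_i+r_j)·cross = 23.5·-13.0000 = -305.5000
edge 2: (14.5,5)→(17.5,20.5)  cross = 14.5·20.5 − 17.5·5 = 209.7500; (r_i+r_j)·cross = 32·209.7500 = 6712.0000
edge 3: (17.5,20.5)→(5,31)  cross = 17.5·31 − 5·20.5 = 440.0000; (r_i+r_j)·cross = 22.5·440.0000 = 9900.0000
edge 4: (5,31)→(2,10.5)  cross = 5·10.5 − 2·31 = -9.5000; (r_i+r_j)·cross = 7·-9.5000 = -66.5000
Σcross = 540.7500 → A = |Σcross|/2 = 270.3750 mm²
Σ(r_i+r_j)·cross = 15288.5000 → first moment M = |Σ|/6 = 2548.0833
R_c = M/A = 2548.0833/270.3750 = 9.4243 mm
θ = 36° = 0.628319 rad
V = θ·R_c·A = 0.628319·9.4243·270.3750 = 1601.008 mm³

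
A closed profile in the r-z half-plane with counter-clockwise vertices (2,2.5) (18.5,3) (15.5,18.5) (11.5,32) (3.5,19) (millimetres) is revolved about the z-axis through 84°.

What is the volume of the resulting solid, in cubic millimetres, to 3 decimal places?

Profile (r,z), 5 vertices: (2,2.5) (18.5,3) (15.5,18.5) (11.5,32) (3.5,19)
edge 0: (2,2.5)→(18.5,3)  cross = 2·3 − 18.5·2.5 = -40.2500; (r_i+r_j)·cross = 20.5·-40.2500 = -825.1250
edge 1: (18.5,3)→(15.5,18.5)  cross = 18.5·18.5 − 15.5·3 = 295.7500; (r_i+r_j)·cross = 34·295.7500 = 10055.5000
edge 2: (15.5,18.5)→(11.5,32)  cross = 15.5·32 − 11.5·18.5 = 283.2500; (r_i+r_j)·cross = 27·283.2500 = 7647.7500
edge 3: (11.5,32)→(3.5,19)  cross = 11.5·19 − 3.5·32 = 106.5000; (r_i+r_j)·cross = 15·106.5000 = 1597.5000
edge 4: (3.5,19)→(2,2.5)  cross = 3.5·2.5 − 2·19 = -29.2500; (r_i+r_j)·cross = 5.5·-29.2500 = -160.8750
Σcross = 616.0000 → A = |Σcross|/2 = 308.0000 mm²
Σ(r_i+r_j)·cross = 18314.7500 → first moment M = |Σ|/6 = 3052.4583
R_c = M/A = 3052.4583/308.0000 = 9.9106 mm
θ = 84° = 1.466077 rad
V = θ·R_c·A = 1.466077·9.9106·308.0000 = 4475.138 mm³

Volume = 4475.138 mm³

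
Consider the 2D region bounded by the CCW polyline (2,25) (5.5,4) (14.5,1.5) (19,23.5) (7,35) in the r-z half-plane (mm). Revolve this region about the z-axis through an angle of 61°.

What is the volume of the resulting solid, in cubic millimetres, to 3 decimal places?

Volume = 3983.946 mm³

Profile (r,z), 5 vertices: (2,25) (5.5,4) (14.5,1.5) (19,23.5) (7,35)
edge 0: (2,25)→(5.5,4)  cross = 2·4 − 5.5·25 = -129.5000; (r_i+r_j)·cross = 7.5·-129.5000 = -971.2500
edge 1: (5.5,4)→(14.5,1.5)  cross = 5.5·1.5 − 14.5·4 = -49.7500; (r_i+r_j)·cross = 20·-49.7500 = -995.0000
edge 2: (14.5,1.5)→(19,23.5)  cross = 14.5·23.5 − 19·1.5 = 312.2500; (r_i+r_j)·cross = 33.5·312.2500 = 10460.3750
edge 3: (19,23.5)→(7,35)  cross = 19·35 − 7·23.5 = 500.5000; (r_i+r_j)·cross = 26·500.5000 = 13013.0000
edge 4: (7,35)→(2,25)  cross = 7·25 − 2·35 = 105.0000; (r_i+r_j)·cross = 9·105.0000 = 945.0000
Σcross = 738.5000 → A = |Σcross|/2 = 369.2500 mm²
Σ(r_i+r_j)·cross = 22452.1250 → first moment M = |Σ|/6 = 3742.0208
R_c = M/A = 3742.0208/369.2500 = 10.1341 mm
θ = 61° = 1.064651 rad
V = θ·R_c·A = 1.064651·10.1341·369.2500 = 3983.946 mm³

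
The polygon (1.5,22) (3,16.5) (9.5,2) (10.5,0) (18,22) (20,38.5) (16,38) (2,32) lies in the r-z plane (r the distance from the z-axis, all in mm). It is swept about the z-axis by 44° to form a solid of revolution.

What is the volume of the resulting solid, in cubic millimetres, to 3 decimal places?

Volume = 3420.618 mm³

Profile (r,z), 8 vertices: (1.5,22) (3,16.5) (9.5,2) (10.5,0) (18,22) (20,38.5) (16,38) (2,32)
edge 0: (1.5,22)→(3,16.5)  cross = 1.5·16.5 − 3·22 = -41.2500; (r_i+r_j)·cross = 4.5·-41.2500 = -185.6250
edge 1: (3,16.5)→(9.5,2)  cross = 3·2 − 9.5·16.5 = -150.7500; (r_i+r_j)·cross = 12.5·-150.7500 = -1884.3750
edge 2: (9.5,2)→(10.5,0)  cross = 9.5·0 − 10.5·2 = -21.0000; (r_i+r_j)·cross = 20·-21.0000 = -420.0000
edge 3: (10.5,0)→(18,22)  cross = 10.5·22 − 18·0 = 231.0000; (r_i+r_j)·cross = 28.5·231.0000 = 6583.5000
edge 4: (18,22)→(20,38.5)  cross = 18·38.5 − 20·22 = 253.0000; (r_i+r_j)·cross = 38·253.0000 = 9614.0000
edge 5: (20,38.5)→(16,38)  cross = 20·38 − 16·38.5 = 144.0000; (r_i+r_j)·cross = 36·144.0000 = 5184.0000
edge 6: (16,38)→(2,32)  cross = 16·32 − 2·38 = 436.0000; (r_i+r_j)·cross = 18·436.0000 = 7848.0000
edge 7: (2,32)→(1.5,22)  cross = 2·22 − 1.5·32 = -4.0000; (r_i+r_j)·cross = 3.5·-4.0000 = -14.0000
Σcross = 847.0000 → A = |Σcross|/2 = 423.5000 mm²
Σ(r_i+r_j)·cross = 26725.5000 → first moment M = |Σ|/6 = 4454.2500
R_c = M/A = 4454.2500/423.5000 = 10.5177 mm
θ = 44° = 0.767945 rad
V = θ·R_c·A = 0.767945·10.5177·423.5000 = 3420.618 mm³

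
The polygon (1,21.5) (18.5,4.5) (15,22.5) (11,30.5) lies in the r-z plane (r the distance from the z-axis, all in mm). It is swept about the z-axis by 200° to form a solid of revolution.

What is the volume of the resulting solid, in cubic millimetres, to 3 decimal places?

Profile (r,z), 4 vertices: (1,21.5) (18.5,4.5) (15,22.5) (11,30.5)
edge 0: (1,21.5)→(18.5,4.5)  cross = 1·4.5 − 18.5·21.5 = -393.2500; (r_i+r_j)·cross = 19.5·-393.2500 = -7668.3750
edge 1: (18.5,4.5)→(15,22.5)  cross = 18.5·22.5 − 15·4.5 = 348.7500; (r_i+r_j)·cross = 33.5·348.7500 = 11683.1250
edge 2: (15,22.5)→(11,30.5)  cross = 15·30.5 − 11·22.5 = 210.0000; (r_i+r_j)·cross = 26·210.0000 = 5460.0000
edge 3: (11,30.5)→(1,21.5)  cross = 11·21.5 − 1·30.5 = 206.0000; (r_i+r_j)·cross = 12·206.0000 = 2472.0000
Σcross = 371.5000 → A = |Σcross|/2 = 185.7500 mm²
Σ(r_i+r_j)·cross = 11946.7500 → first moment M = |Σ|/6 = 1991.1250
R_c = M/A = 1991.1250/185.7500 = 10.7194 mm
θ = 200° = 3.490659 rad
V = θ·R_c·A = 3.490659·10.7194·185.7500 = 6950.337 mm³

Volume = 6950.337 mm³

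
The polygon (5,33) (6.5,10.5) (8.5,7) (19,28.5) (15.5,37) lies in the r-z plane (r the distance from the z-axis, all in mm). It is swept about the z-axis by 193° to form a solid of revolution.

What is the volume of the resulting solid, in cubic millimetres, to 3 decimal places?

Profile (r,z), 5 vertices: (5,33) (6.5,10.5) (8.5,7) (19,28.5) (15.5,37)
edge 0: (5,33)→(6.5,10.5)  cross = 5·10.5 − 6.5·33 = -162.0000; (r_i+r_j)·cross = 11.5·-162.0000 = -1863.0000
edge 1: (6.5,10.5)→(8.5,7)  cross = 6.5·7 − 8.5·10.5 = -43.7500; (r_i+r_j)·cross = 15·-43.7500 = -656.2500
edge 2: (8.5,7)→(19,28.5)  cross = 8.5·28.5 − 19·7 = 109.2500; (r_i+r_j)·cross = 27.5·109.2500 = 3004.3750
edge 3: (19,28.5)→(15.5,37)  cross = 19·37 − 15.5·28.5 = 261.2500; (r_i+r_j)·cross = 34.5·261.2500 = 9013.1250
edge 4: (15.5,37)→(5,33)  cross = 15.5·33 − 5·37 = 326.5000; (r_i+r_j)·cross = 20.5·326.5000 = 6693.2500
Σcross = 491.2500 → A = |Σcross|/2 = 245.6250 mm²
Σ(r_i+r_j)·cross = 16191.5000 → first moment M = |Σ|/6 = 2698.5833
R_c = M/A = 2698.5833/245.6250 = 10.9866 mm
θ = 193° = 3.368485 rad
V = θ·R_c·A = 3.368485·10.9866·245.6250 = 9090.139 mm³

Volume = 9090.139 mm³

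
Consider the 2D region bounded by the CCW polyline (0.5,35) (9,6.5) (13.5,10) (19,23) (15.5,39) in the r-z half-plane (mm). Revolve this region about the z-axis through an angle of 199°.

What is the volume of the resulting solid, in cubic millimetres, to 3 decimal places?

Profile (r,z), 5 vertices: (0.5,35) (9,6.5) (13.5,10) (19,23) (15.5,39)
edge 0: (0.5,35)→(9,6.5)  cross = 0.5·6.5 − 9·35 = -311.7500; (r_i+r_j)·cross = 9.5·-311.7500 = -2961.6250
edge 1: (9,6.5)→(13.5,10)  cross = 9·10 − 13.5·6.5 = 2.2500; (r_i+r_j)·cross = 22.5·2.2500 = 50.6250
edge 2: (13.5,10)→(19,23)  cross = 13.5·23 − 19·10 = 120.5000; (r_i+r_j)·cross = 32.5·120.5000 = 3916.2500
edge 3: (19,23)→(15.5,39)  cross = 19·39 − 15.5·23 = 384.5000; (r_i+r_j)·cross = 34.5·384.5000 = 13265.2500
edge 4: (15.5,39)→(0.5,35)  cross = 15.5·35 − 0.5·39 = 523.0000; (r_i+r_j)·cross = 16·523.0000 = 8368.0000
Σcross = 718.5000 → A = |Σcross|/2 = 359.2500 mm²
Σ(r_i+r_j)·cross = 22638.5000 → first moment M = |Σ|/6 = 3773.0833
R_c = M/A = 3773.0833/359.2500 = 10.5027 mm
θ = 199° = 3.473205 rad
V = θ·R_c·A = 3.473205·10.5027·359.2500 = 13104.693 mm³

Volume = 13104.693 mm³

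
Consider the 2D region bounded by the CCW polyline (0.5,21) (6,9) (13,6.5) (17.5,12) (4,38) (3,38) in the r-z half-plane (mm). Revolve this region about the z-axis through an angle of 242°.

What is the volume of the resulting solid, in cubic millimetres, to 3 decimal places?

Volume = 8941.830 mm³

Profile (r,z), 6 vertices: (0.5,21) (6,9) (13,6.5) (17.5,12) (4,38) (3,38)
edge 0: (0.5,21)→(6,9)  cross = 0.5·9 − 6·21 = -121.5000; (r_i+r_j)·cross = 6.5·-121.5000 = -789.7500
edge 1: (6,9)→(13,6.5)  cross = 6·6.5 − 13·9 = -78.0000; (r_i+r_j)·cross = 19·-78.0000 = -1482.0000
edge 2: (13,6.5)→(17.5,12)  cross = 13·12 − 17.5·6.5 = 42.2500; (r_i+r_j)·cross = 30.5·42.2500 = 1288.6250
edge 3: (17.5,12)→(4,38)  cross = 17.5·38 − 4·12 = 617.0000; (r_i+r_j)·cross = 21.5·617.0000 = 13265.5000
edge 4: (4,38)→(3,38)  cross = 4·38 − 3·38 = 38.0000; (r_i+r_j)·cross = 7·38.0000 = 266.0000
edge 5: (3,38)→(0.5,21)  cross = 3·21 − 0.5·38 = 44.0000; (r_i+r_j)·cross = 3.5·44.0000 = 154.0000
Σcross = 541.7500 → A = |Σcross|/2 = 270.8750 mm²
Σ(r_i+r_j)·cross = 12702.3750 → first moment M = |Σ|/6 = 2117.0625
R_c = M/A = 2117.0625/270.8750 = 7.8156 mm
θ = 242° = 4.223697 rad
V = θ·R_c·A = 4.223697·7.8156·270.8750 = 8941.830 mm³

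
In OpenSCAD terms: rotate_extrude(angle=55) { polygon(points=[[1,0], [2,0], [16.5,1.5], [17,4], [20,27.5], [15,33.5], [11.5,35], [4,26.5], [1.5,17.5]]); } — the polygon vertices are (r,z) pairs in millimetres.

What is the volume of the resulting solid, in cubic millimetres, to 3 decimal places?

Volume = 4982.342 mm³

Profile (r,z), 9 vertices: (1,0) (2,0) (16.5,1.5) (17,4) (20,27.5) (15,33.5) (11.5,35) (4,26.5) (1.5,17.5)
edge 0: (1,0)→(2,0)  cross = 1·0 − 2·0 = 0.0000; (r_i+r_j)·cross = 3·0.0000 = 0.0000
edge 1: (2,0)→(16.5,1.5)  cross = 2·1.5 − 16.5·0 = 3.0000; (r_i+r_j)·cross = 18.5·3.0000 = 55.5000
edge 2: (16.5,1.5)→(17,4)  cross = 16.5·4 − 17·1.5 = 40.5000; (r_i+r_j)·cross = 33.5·40.5000 = 1356.7500
edge 3: (17,4)→(20,27.5)  cross = 17·27.5 − 20·4 = 387.5000; (r_i+r_j)·cross = 37·387.5000 = 14337.5000
edge 4: (20,27.5)→(15,33.5)  cross = 20·33.5 − 15·27.5 = 257.5000; (r_i+r_j)·cross = 35·257.5000 = 9012.5000
edge 5: (15,33.5)→(11.5,35)  cross = 15·35 − 11.5·33.5 = 139.7500; (r_i+r_j)·cross = 26.5·139.7500 = 3703.3750
edge 6: (11.5,35)→(4,26.5)  cross = 11.5·26.5 − 4·35 = 164.7500; (r_i+r_j)·cross = 15.5·164.7500 = 2553.6250
edge 7: (4,26.5)→(1.5,17.5)  cross = 4·17.5 − 1.5·26.5 = 30.2500; (r_i+r_j)·cross = 5.5·30.2500 = 166.3750
edge 8: (1.5,17.5)→(1,0)  cross = 1.5·0 − 1·17.5 = -17.5000; (r_i+r_j)·cross = 2.5·-17.5000 = -43.7500
Σcross = 1005.7500 → A = |Σcross|/2 = 502.8750 mm²
Σ(r_i+r_j)·cross = 31141.8750 → first moment M = |Σ|/6 = 5190.3125
R_c = M/A = 5190.3125/502.8750 = 10.3213 mm
θ = 55° = 0.959931 rad
V = θ·R_c·A = 0.959931·10.3213·502.8750 = 4982.342 mm³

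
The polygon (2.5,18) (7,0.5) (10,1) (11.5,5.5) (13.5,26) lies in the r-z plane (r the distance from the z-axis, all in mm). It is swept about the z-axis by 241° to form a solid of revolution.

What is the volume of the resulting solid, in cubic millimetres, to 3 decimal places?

Profile (r,z), 5 vertices: (2.5,18) (7,0.5) (10,1) (11.5,5.5) (13.5,26)
edge 0: (2.5,18)→(7,0.5)  cross = 2.5·0.5 − 7·18 = -124.7500; (r_i+r_j)·cross = 9.5·-124.7500 = -1185.1250
edge 1: (7,0.5)→(10,1)  cross = 7·1 − 10·0.5 = 2.0000; (r_i+r_j)·cross = 17·2.0000 = 34.0000
edge 2: (10,1)→(11.5,5.5)  cross = 10·5.5 − 11.5·1 = 43.5000; (r_i+r_j)·cross = 21.5·43.5000 = 935.2500
edge 3: (11.5,5.5)→(13.5,26)  cross = 11.5·26 − 13.5·5.5 = 224.7500; (r_i+r_j)·cross = 25·224.7500 = 5618.7500
edge 4: (13.5,26)→(2.5,18)  cross = 13.5·18 − 2.5·26 = 178.0000; (r_i+r_j)·cross = 16·178.0000 = 2848.0000
Σcross = 323.5000 → A = |Σcross|/2 = 161.7500 mm²
Σ(r_i+r_j)·cross = 8250.8750 → first moment M = |Σ|/6 = 1375.1458
R_c = M/A = 1375.1458/161.7500 = 8.5017 mm
θ = 241° = 4.206243 rad
V = θ·R_c·A = 4.206243·8.5017·161.7500 = 5784.198 mm³

Volume = 5784.198 mm³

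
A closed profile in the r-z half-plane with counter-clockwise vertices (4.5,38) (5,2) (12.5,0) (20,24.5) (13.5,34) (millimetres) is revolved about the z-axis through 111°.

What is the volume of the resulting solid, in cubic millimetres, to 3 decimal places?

Volume = 8387.284 mm³

Profile (r,z), 5 vertices: (4.5,38) (5,2) (12.5,0) (20,24.5) (13.5,34)
edge 0: (4.5,38)→(5,2)  cross = 4.5·2 − 5·38 = -181.0000; (r_i+r_j)·cross = 9.5·-181.0000 = -1719.5000
edge 1: (5,2)→(12.5,0)  cross = 5·0 − 12.5·2 = -25.0000; (r_i+r_j)·cross = 17.5·-25.0000 = -437.5000
edge 2: (12.5,0)→(20,24.5)  cross = 12.5·24.5 − 20·0 = 306.2500; (r_i+r_j)·cross = 32.5·306.2500 = 9953.1250
edge 3: (20,24.5)→(13.5,34)  cross = 20·34 − 13.5·24.5 = 349.2500; (r_i+r_j)·cross = 33.5·349.2500 = 11699.8750
edge 4: (13.5,34)→(4.5,38)  cross = 13.5·38 − 4.5·34 = 360.0000; (r_i+r_j)·cross = 18·360.0000 = 6480.0000
Σcross = 809.5000 → A = |Σcross|/2 = 404.7500 mm²
Σ(r_i+r_j)·cross = 25976.0000 → first moment M = |Σ|/6 = 4329.3333
R_c = M/A = 4329.3333/404.7500 = 10.6963 mm
θ = 111° = 1.937315 rad
V = θ·R_c·A = 1.937315·10.6963·404.7500 = 8387.284 mm³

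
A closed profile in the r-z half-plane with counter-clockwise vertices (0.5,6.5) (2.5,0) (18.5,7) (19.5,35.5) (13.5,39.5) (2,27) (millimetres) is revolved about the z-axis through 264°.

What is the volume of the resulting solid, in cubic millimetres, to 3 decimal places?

Volume = 26198.631 mm³

Profile (r,z), 6 vertices: (0.5,6.5) (2.5,0) (18.5,7) (19.5,35.5) (13.5,39.5) (2,27)
edge 0: (0.5,6.5)→(2.5,0)  cross = 0.5·0 − 2.5·6.5 = -16.2500; (r_i+r_j)·cross = 3·-16.2500 = -48.7500
edge 1: (2.5,0)→(18.5,7)  cross = 2.5·7 − 18.5·0 = 17.5000; (r_i+r_j)·cross = 21·17.5000 = 367.5000
edge 2: (18.5,7)→(19.5,35.5)  cross = 18.5·35.5 − 19.5·7 = 520.2500; (r_i+r_j)·cross = 38·520.2500 = 19769.5000
edge 3: (19.5,35.5)→(13.5,39.5)  cross = 19.5·39.5 − 13.5·35.5 = 291.0000; (r_i+r_j)·cross = 33·291.0000 = 9603.0000
edge 4: (13.5,39.5)→(2,27)  cross = 13.5·27 − 2·39.5 = 285.5000; (r_i+r_j)·cross = 15.5·285.5000 = 4425.2500
edge 5: (2,27)→(0.5,6.5)  cross = 2·6.5 − 0.5·27 = -0.5000; (r_i+r_j)·cross = 2.5·-0.5000 = -1.2500
Σcross = 1097.5000 → A = |Σcross|/2 = 548.7500 mm²
Σ(r_i+r_j)·cross = 34115.2500 → first moment M = |Σ|/6 = 5685.8750
R_c = M/A = 5685.8750/548.7500 = 10.3615 mm
θ = 264° = 4.607669 rad
V = θ·R_c·A = 4.607669·10.3615·548.7500 = 26198.631 mm³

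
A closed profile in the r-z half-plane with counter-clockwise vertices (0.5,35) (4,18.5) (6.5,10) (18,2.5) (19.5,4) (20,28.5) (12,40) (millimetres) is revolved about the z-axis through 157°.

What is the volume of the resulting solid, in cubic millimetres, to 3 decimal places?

Volume = 15471.496 mm³

Profile (r,z), 7 vertices: (0.5,35) (4,18.5) (6.5,10) (18,2.5) (19.5,4) (20,28.5) (12,40)
edge 0: (0.5,35)→(4,18.5)  cross = 0.5·18.5 − 4·35 = -130.7500; (r_i+r_j)·cross = 4.5·-130.7500 = -588.3750
edge 1: (4,18.5)→(6.5,10)  cross = 4·10 − 6.5·18.5 = -80.2500; (r_i+r_j)·cross = 10.5·-80.2500 = -842.6250
edge 2: (6.5,10)→(18,2.5)  cross = 6.5·2.5 − 18·10 = -163.7500; (r_i+r_j)·cross = 24.5·-163.7500 = -4011.8750
edge 3: (18,2.5)→(19.5,4)  cross = 18·4 − 19.5·2.5 = 23.2500; (r_i+r_j)·cross = 37.5·23.2500 = 871.8750
edge 4: (19.5,4)→(20,28.5)  cross = 19.5·28.5 − 20·4 = 475.7500; (r_i+r_j)·cross = 39.5·475.7500 = 18792.1250
edge 5: (20,28.5)→(12,40)  cross = 20·40 − 12·28.5 = 458.0000; (r_i+r_j)·cross = 32·458.0000 = 14656.0000
edge 6: (12,40)→(0.5,35)  cross = 12·35 − 0.5·40 = 400.0000; (r_i+r_j)·cross = 12.5·400.0000 = 5000.0000
Σcross = 982.2500 → A = |Σcross|/2 = 491.1250 mm²
Σ(r_i+r_j)·cross = 33877.1250 → first moment M = |Σ|/6 = 5646.1875
R_c = M/A = 5646.1875/491.1250 = 11.4964 mm
θ = 157° = 2.740167 rad
V = θ·R_c·A = 2.740167·11.4964·491.1250 = 15471.496 mm³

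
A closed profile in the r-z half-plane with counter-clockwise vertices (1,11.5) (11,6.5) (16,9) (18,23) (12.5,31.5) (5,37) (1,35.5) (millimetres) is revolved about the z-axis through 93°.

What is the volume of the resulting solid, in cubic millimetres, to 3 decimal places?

Volume = 5433.854 mm³

Profile (r,z), 7 vertices: (1,11.5) (11,6.5) (16,9) (18,23) (12.5,31.5) (5,37) (1,35.5)
edge 0: (1,11.5)→(11,6.5)  cross = 1·6.5 − 11·11.5 = -120.0000; (r_i+r_j)·cross = 12·-120.0000 = -1440.0000
edge 1: (11,6.5)→(16,9)  cross = 11·9 − 16·6.5 = -5.0000; (r_i+r_j)·cross = 27·-5.0000 = -135.0000
edge 2: (16,9)→(18,23)  cross = 16·23 − 18·9 = 206.0000; (r_i+r_j)·cross = 34·206.0000 = 7004.0000
edge 3: (18,23)→(12.5,31.5)  cross = 18·31.5 − 12.5·23 = 279.5000; (r_i+r_j)·cross = 30.5·279.5000 = 8524.7500
edge 4: (12.5,31.5)→(5,37)  cross = 12.5·37 − 5·31.5 = 305.0000; (r_i+r_j)·cross = 17.5·305.0000 = 5337.5000
edge 5: (5,37)→(1,35.5)  cross = 5·35.5 − 1·37 = 140.5000; (r_i+r_j)·cross = 6·140.5000 = 843.0000
edge 6: (1,35.5)→(1,11.5)  cross = 1·11.5 − 1·35.5 = -24.0000; (r_i+r_j)·cross = 2·-24.0000 = -48.0000
Σcross = 782.0000 → A = |Σcross|/2 = 391.0000 mm²
Σ(r_i+r_j)·cross = 20086.2500 → first moment M = |Σ|/6 = 3347.7083
R_c = M/A = 3347.7083/391.0000 = 8.5619 mm
θ = 93° = 1.623156 rad
V = θ·R_c·A = 1.623156·8.5619·391.0000 = 5433.854 mm³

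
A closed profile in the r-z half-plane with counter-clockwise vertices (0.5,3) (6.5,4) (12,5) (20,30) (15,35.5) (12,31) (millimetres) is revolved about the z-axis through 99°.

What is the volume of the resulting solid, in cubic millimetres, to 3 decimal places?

Profile (r,z), 6 vertices: (0.5,3) (6.5,4) (12,5) (20,30) (15,35.5) (12,31)
edge 0: (0.5,3)→(6.5,4)  cross = 0.5·4 − 6.5·3 = -17.5000; (r_i+r_j)·cross = 7·-17.5000 = -122.5000
edge 1: (6.5,4)→(12,5)  cross = 6.5·5 − 12·4 = -15.5000; (r_i+r_j)·cross = 18.5·-15.5000 = -286.7500
edge 2: (12,5)→(20,30)  cross = 12·30 − 20·5 = 260.0000; (r_i+r_j)·cross = 32·260.0000 = 8320.0000
edge 3: (20,30)→(15,35.5)  cross = 20·35.5 − 15·30 = 260.0000; (r_i+r_j)·cross = 35·260.0000 = 9100.0000
edge 4: (15,35.5)→(12,31)  cross = 15·31 − 12·35.5 = 39.0000; (r_i+r_j)·cross = 27·39.0000 = 1053.0000
edge 5: (12,31)→(0.5,3)  cross = 12·3 − 0.5·31 = 20.5000; (r_i+r_j)·cross = 12.5·20.5000 = 256.2500
Σcross = 546.5000 → A = |Σcross|/2 = 273.2500 mm²
Σ(r_i+r_j)·cross = 18320.0000 → first moment M = |Σ|/6 = 3053.3333
R_c = M/A = 3053.3333/273.2500 = 11.1741 mm
θ = 99° = 1.727876 rad
V = θ·R_c·A = 1.727876·11.1741·273.2500 = 5275.781 mm³

Volume = 5275.781 mm³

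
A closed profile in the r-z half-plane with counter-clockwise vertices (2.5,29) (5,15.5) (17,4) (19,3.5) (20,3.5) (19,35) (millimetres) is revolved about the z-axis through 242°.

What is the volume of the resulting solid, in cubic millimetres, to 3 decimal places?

Volume = 19560.908 mm³

Profile (r,z), 6 vertices: (2.5,29) (5,15.5) (17,4) (19,3.5) (20,3.5) (19,35)
edge 0: (2.5,29)→(5,15.5)  cross = 2.5·15.5 − 5·29 = -106.2500; (r_i+r_j)·cross = 7.5·-106.2500 = -796.8750
edge 1: (5,15.5)→(17,4)  cross = 5·4 − 17·15.5 = -243.5000; (r_i+r_j)·cross = 22·-243.5000 = -5357.0000
edge 2: (17,4)→(19,3.5)  cross = 17·3.5 − 19·4 = -16.5000; (r_i+r_j)·cross = 36·-16.5000 = -594.0000
edge 3: (19,3.5)→(20,3.5)  cross = 19·3.5 − 20·3.5 = -3.5000; (r_i+r_j)·cross = 39·-3.5000 = -136.5000
edge 4: (20,3.5)→(19,35)  cross = 20·35 − 19·3.5 = 633.5000; (r_i+r_j)·cross = 39·633.5000 = 24706.5000
edge 5: (19,35)→(2.5,29)  cross = 19·29 − 2.5·35 = 463.5000; (r_i+r_j)·cross = 21.5·463.5000 = 9965.2500
Σcross = 727.2500 → A = |Σcross|/2 = 363.6250 mm²
Σ(r_i+r_j)·cross = 27787.3750 → first moment M = |Σ|/6 = 4631.2292
R_c = M/A = 4631.2292/363.6250 = 12.7363 mm
θ = 242° = 4.223697 rad
V = θ·R_c·A = 4.223697·12.7363·363.6250 = 19560.908 mm³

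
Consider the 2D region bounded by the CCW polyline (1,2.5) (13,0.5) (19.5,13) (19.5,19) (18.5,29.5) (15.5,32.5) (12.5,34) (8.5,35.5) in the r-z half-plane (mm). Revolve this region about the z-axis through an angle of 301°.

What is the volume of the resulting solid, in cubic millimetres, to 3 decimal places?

Profile (r,z), 8 vertices: (1,2.5) (13,0.5) (19.5,13) (19.5,19) (18.5,29.5) (15.5,32.5) (12.5,34) (8.5,35.5)
edge 0: (1,2.5)→(13,0.5)  cross = 1·0.5 − 13·2.5 = -32.0000; (r_i+r_j)·cross = 14·-32.0000 = -448.0000
edge 1: (13,0.5)→(19.5,13)  cross = 13·13 − 19.5·0.5 = 159.2500; (r_i+r_j)·cross = 32.5·159.2500 = 5175.6250
edge 2: (19.5,13)→(19.5,19)  cross = 19.5·19 − 19.5·13 = 117.0000; (r_i+r_j)·cross = 39·117.0000 = 4563.0000
edge 3: (19.5,19)→(18.5,29.5)  cross = 19.5·29.5 − 18.5·19 = 223.7500; (r_i+r_j)·cross = 38·223.7500 = 8502.5000
edge 4: (18.5,29.5)→(15.5,32.5)  cross = 18.5·32.5 − 15.5·29.5 = 144.0000; (r_i+r_j)·cross = 34·144.0000 = 4896.0000
edge 5: (15.5,32.5)→(12.5,34)  cross = 15.5·34 − 12.5·32.5 = 120.7500; (r_i+r_j)·cross = 28·120.7500 = 3381.0000
edge 6: (12.5,34)→(8.5,35.5)  cross = 12.5·35.5 − 8.5·34 = 154.7500; (r_i+r_j)·cross = 21·154.7500 = 3249.7500
edge 7: (8.5,35.5)→(1,2.5)  cross = 8.5·2.5 − 1·35.5 = -14.2500; (r_i+r_j)·cross = 9.5·-14.2500 = -135.3750
Σcross = 873.2500 → A = |Σcross|/2 = 436.6250 mm²
Σ(r_i+r_j)·cross = 29184.5000 → first moment M = |Σ|/6 = 4864.0833
R_c = M/A = 4864.0833/436.6250 = 11.1402 mm
θ = 301° = 5.253441 rad
V = θ·R_c·A = 5.253441·11.1402·436.6250 = 25553.175 mm³

Volume = 25553.175 mm³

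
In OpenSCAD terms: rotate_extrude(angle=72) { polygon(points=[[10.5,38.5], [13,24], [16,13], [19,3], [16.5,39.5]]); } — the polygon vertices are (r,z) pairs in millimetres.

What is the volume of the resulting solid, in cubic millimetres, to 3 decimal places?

Profile (r,z), 5 vertices: (10.5,38.5) (13,24) (16,13) (19,3) (16.5,39.5)
edge 0: (10.5,38.5)→(13,24)  cross = 10.5·24 − 13·38.5 = -248.5000; (r_i+r_j)·cross = 23.5·-248.5000 = -5839.7500
edge 1: (13,24)→(16,13)  cross = 13·13 − 16·24 = -215.0000; (r_i+r_j)·cross = 29·-215.0000 = -6235.0000
edge 2: (16,13)→(19,3)  cross = 16·3 − 19·13 = -199.0000; (r_i+r_j)·cross = 35·-199.0000 = -6965.0000
edge 3: (19,3)→(16.5,39.5)  cross = 19·39.5 − 16.5·3 = 701.0000; (r_i+r_j)·cross = 35.5·701.0000 = 24885.5000
edge 4: (16.5,39.5)→(10.5,38.5)  cross = 16.5·38.5 − 10.5·39.5 = 220.5000; (r_i+r_j)·cross = 27·220.5000 = 5953.5000
Σcross = 259.0000 → A = |Σcross|/2 = 129.5000 mm²
Σ(r_i+r_j)·cross = 11799.2500 → first moment M = |Σ|/6 = 1966.5417
R_c = M/A = 1966.5417/129.5000 = 15.1856 mm
θ = 72° = 1.256637 rad
V = θ·R_c·A = 1.256637·15.1856·129.5000 = 2471.229 mm³

Volume = 2471.229 mm³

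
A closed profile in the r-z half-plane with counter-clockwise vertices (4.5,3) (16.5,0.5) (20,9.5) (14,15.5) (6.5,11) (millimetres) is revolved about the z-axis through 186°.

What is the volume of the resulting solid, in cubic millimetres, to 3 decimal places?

Volume = 6029.349 mm³

Profile (r,z), 5 vertices: (4.5,3) (16.5,0.5) (20,9.5) (14,15.5) (6.5,11)
edge 0: (4.5,3)→(16.5,0.5)  cross = 4.5·0.5 − 16.5·3 = -47.2500; (r_i+r_j)·cross = 21·-47.2500 = -992.2500
edge 1: (16.5,0.5)→(20,9.5)  cross = 16.5·9.5 − 20·0.5 = 146.7500; (r_i+r_j)·cross = 36.5·146.7500 = 5356.3750
edge 2: (20,9.5)→(14,15.5)  cross = 20·15.5 − 14·9.5 = 177.0000; (r_i+r_j)·cross = 34·177.0000 = 6018.0000
edge 3: (14,15.5)→(6.5,11)  cross = 14·11 − 6.5·15.5 = 53.2500; (r_i+r_j)·cross = 20.5·53.2500 = 1091.6250
edge 4: (6.5,11)→(4.5,3)  cross = 6.5·3 − 4.5·11 = -30.0000; (r_i+r_j)·cross = 11·-30.0000 = -330.0000
Σcross = 299.7500 → A = |Σcross|/2 = 149.8750 mm²
Σ(r_i+r_j)·cross = 11143.7500 → first moment M = |Σ|/6 = 1857.2917
R_c = M/A = 1857.2917/149.8750 = 12.3923 mm
θ = 186° = 3.246312 rad
V = θ·R_c·A = 3.246312·12.3923·149.8750 = 6029.349 mm³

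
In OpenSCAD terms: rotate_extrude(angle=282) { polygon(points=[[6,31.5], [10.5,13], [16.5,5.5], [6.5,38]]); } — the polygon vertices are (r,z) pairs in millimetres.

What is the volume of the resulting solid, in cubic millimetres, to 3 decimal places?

Volume = 4024.005 mm³

Profile (r,z), 4 vertices: (6,31.5) (10.5,13) (16.5,5.5) (6.5,38)
edge 0: (6,31.5)→(10.5,13)  cross = 6·13 − 10.5·31.5 = -252.7500; (r_i+r_j)·cross = 16.5·-252.7500 = -4170.3750
edge 1: (10.5,13)→(16.5,5.5)  cross = 10.5·5.5 − 16.5·13 = -156.7500; (r_i+r_j)·cross = 27·-156.7500 = -4232.2500
edge 2: (16.5,5.5)→(6.5,38)  cross = 16.5·38 − 6.5·5.5 = 591.2500; (r_i+r_j)·cross = 23·591.2500 = 13598.7500
edge 3: (6.5,38)→(6,31.5)  cross = 6.5·31.5 − 6·38 = -23.2500; (r_i+r_j)·cross = 12.5·-23.2500 = -290.6250
Σcross = 158.5000 → A = |Σcross|/2 = 79.2500 mm²
Σ(r_i+r_j)·cross = 4905.5000 → first moment M = |Σ|/6 = 817.5833
R_c = M/A = 817.5833/79.2500 = 10.3165 mm
θ = 282° = 4.921828 rad
V = θ·R_c·A = 4.921828·10.3165·79.2500 = 4024.005 mm³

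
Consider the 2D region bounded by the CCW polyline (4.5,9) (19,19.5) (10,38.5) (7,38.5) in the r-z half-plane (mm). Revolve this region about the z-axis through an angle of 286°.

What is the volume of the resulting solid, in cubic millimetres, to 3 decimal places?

Volume = 11894.874 mm³

Profile (r,z), 4 vertices: (4.5,9) (19,19.5) (10,38.5) (7,38.5)
edge 0: (4.5,9)→(19,19.5)  cross = 4.5·19.5 − 19·9 = -83.2500; (r_i+r_j)·cross = 23.5·-83.2500 = -1956.3750
edge 1: (19,19.5)→(10,38.5)  cross = 19·38.5 − 10·19.5 = 536.5000; (r_i+r_j)·cross = 29·536.5000 = 15558.5000
edge 2: (10,38.5)→(7,38.5)  cross = 10·38.5 − 7·38.5 = 115.5000; (r_i+r_j)·cross = 17·115.5000 = 1963.5000
edge 3: (7,38.5)→(4.5,9)  cross = 7·9 − 4.5·38.5 = -110.2500; (r_i+r_j)·cross = 11.5·-110.2500 = -1267.8750
Σcross = 458.5000 → A = |Σcross|/2 = 229.2500 mm²
Σ(r_i+r_j)·cross = 14297.7500 → first moment M = |Σ|/6 = 2382.9583
R_c = M/A = 2382.9583/229.2500 = 10.3946 mm
θ = 286° = 4.991642 rad
V = θ·R_c·A = 4.991642·10.3946·229.2500 = 11894.874 mm³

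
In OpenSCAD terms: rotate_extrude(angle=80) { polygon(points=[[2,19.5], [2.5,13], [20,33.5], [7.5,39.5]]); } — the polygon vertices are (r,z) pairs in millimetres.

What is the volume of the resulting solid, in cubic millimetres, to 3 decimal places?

Volume = 2649.759 mm³

Profile (r,z), 4 vertices: (2,19.5) (2.5,13) (20,33.5) (7.5,39.5)
edge 0: (2,19.5)→(2.5,13)  cross = 2·13 − 2.5·19.5 = -22.7500; (r_i+r_j)·cross = 4.5·-22.7500 = -102.3750
edge 1: (2.5,13)→(20,33.5)  cross = 2.5·33.5 − 20·13 = -176.2500; (r_i+r_j)·cross = 22.5·-176.2500 = -3965.6250
edge 2: (20,33.5)→(7.5,39.5)  cross = 20·39.5 − 7.5·33.5 = 538.7500; (r_i+r_j)·cross = 27.5·538.7500 = 14815.6250
edge 3: (7.5,39.5)→(2,19.5)  cross = 7.5·19.5 − 2·39.5 = 67.2500; (r_i+r_j)·cross = 9.5·67.2500 = 638.8750
Σcross = 407.0000 → A = |Σcross|/2 = 203.5000 mm²
Σ(r_i+r_j)·cross = 11386.5000 → first moment M = |Σ|/6 = 1897.7500
R_c = M/A = 1897.7500/203.5000 = 9.3256 mm
θ = 80° = 1.396263 rad
V = θ·R_c·A = 1.396263·9.3256·203.5000 = 2649.759 mm³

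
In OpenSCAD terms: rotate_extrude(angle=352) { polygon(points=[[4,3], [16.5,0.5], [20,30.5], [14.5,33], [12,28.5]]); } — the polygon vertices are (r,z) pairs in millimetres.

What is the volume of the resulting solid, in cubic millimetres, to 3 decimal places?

Profile (r,z), 5 vertices: (4,3) (16.5,0.5) (20,30.5) (14.5,33) (12,28.5)
edge 0: (4,3)→(16.5,0.5)  cross = 4·0.5 − 16.5·3 = -47.5000; (r_i+r_j)·cross = 20.5·-47.5000 = -973.7500
edge 1: (16.5,0.5)→(20,30.5)  cross = 16.5·30.5 − 20·0.5 = 493.2500; (r_i+r_j)·cross = 36.5·493.2500 = 18003.6250
edge 2: (20,30.5)→(14.5,33)  cross = 20·33 − 14.5·30.5 = 217.7500; (r_i+r_j)·cross = 34.5·217.7500 = 7512.3750
edge 3: (14.5,33)→(12,28.5)  cross = 14.5·28.5 − 12·33 = 17.2500; (r_i+r_j)·cross = 26.5·17.2500 = 457.1250
edge 4: (12,28.5)→(4,3)  cross = 12·3 − 4·28.5 = -78.0000; (r_i+r_j)·cross = 16·-78.0000 = -1248.0000
Σcross = 602.7500 → A = |Σcross|/2 = 301.3750 mm²
Σ(r_i+r_j)·cross = 23751.3750 → first moment M = |Σ|/6 = 3958.5625
R_c = M/A = 3958.5625/301.3750 = 13.1350 mm
θ = 352° = 6.143559 rad
V = θ·R_c·A = 6.143559·13.1350·301.3750 = 24319.662 mm³

Volume = 24319.662 mm³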